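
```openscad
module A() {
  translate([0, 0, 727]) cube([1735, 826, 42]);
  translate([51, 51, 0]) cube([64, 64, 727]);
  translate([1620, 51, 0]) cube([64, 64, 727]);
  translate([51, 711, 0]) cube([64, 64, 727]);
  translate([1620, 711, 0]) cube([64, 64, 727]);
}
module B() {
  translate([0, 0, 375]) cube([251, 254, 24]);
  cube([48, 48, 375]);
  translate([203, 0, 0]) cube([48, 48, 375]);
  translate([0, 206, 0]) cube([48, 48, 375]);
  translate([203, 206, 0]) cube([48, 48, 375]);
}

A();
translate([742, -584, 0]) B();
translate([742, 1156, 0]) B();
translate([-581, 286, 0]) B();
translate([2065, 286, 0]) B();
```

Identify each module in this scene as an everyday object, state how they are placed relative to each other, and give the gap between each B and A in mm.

A is a table. B is a stool. Four stools sit around the table at the −y, +y, −x, +x sides. The gap between each stool and the table is 330 mm.

Each stool's nearest face is 330 mm from the table's bounding box.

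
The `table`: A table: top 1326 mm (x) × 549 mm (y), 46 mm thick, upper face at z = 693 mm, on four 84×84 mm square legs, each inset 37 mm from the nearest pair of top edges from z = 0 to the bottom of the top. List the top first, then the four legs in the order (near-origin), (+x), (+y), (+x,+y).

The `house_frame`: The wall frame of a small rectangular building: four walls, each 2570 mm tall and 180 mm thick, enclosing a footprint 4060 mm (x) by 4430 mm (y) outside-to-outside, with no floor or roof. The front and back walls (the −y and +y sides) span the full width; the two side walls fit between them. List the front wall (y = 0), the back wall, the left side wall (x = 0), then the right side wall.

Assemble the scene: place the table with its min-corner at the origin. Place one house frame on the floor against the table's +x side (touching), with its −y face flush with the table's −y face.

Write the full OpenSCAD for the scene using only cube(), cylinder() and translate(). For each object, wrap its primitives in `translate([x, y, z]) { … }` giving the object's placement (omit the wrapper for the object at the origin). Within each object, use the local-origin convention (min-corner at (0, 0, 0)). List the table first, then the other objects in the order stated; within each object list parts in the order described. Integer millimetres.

translate([0, 0, 647]) cube([1326, 549, 46]);
translate([37, 37, 0]) cube([84, 84, 647]);
translate([1205, 37, 0]) cube([84, 84, 647]);
translate([37, 428, 0]) cube([84, 84, 647]);
translate([1205, 428, 0]) cube([84, 84, 647]);
translate([1326, 0, 0]) {
  cube([4060, 180, 2570]);
  translate([0, 4250, 0]) cube([4060, 180, 2570]);
  translate([0, 180, 0]) cube([180, 4070, 2570]);
  translate([3880, 180, 0]) cube([180, 4070, 2570]);
}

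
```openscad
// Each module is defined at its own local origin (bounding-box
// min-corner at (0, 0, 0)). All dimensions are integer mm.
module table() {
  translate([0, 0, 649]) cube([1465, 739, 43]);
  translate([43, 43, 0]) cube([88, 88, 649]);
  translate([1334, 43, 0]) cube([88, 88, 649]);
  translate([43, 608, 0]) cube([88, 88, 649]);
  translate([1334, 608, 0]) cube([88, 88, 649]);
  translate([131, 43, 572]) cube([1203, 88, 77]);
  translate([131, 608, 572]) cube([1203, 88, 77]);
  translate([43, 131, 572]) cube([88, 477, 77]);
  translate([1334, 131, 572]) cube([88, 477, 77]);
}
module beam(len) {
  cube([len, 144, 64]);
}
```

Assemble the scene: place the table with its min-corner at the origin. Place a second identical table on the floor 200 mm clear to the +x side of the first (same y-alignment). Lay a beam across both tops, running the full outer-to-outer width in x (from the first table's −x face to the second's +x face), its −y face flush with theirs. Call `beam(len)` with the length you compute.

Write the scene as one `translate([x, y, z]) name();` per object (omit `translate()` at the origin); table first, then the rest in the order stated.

table();
translate([1665, 0, 0]) table();
translate([0, 0, 692]) beam(3130);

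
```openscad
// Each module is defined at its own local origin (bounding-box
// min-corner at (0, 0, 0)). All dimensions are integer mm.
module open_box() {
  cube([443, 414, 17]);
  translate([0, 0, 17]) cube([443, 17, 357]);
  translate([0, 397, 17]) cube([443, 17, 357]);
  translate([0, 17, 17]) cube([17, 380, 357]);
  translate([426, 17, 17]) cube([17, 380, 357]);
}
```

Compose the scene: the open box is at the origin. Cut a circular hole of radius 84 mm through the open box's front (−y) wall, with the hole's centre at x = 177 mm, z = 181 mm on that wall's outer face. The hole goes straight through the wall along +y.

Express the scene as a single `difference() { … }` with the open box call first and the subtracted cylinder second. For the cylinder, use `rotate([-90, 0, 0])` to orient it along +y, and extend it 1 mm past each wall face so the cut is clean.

difference() {
  open_box();
  translate([177, -1, 181]) rotate([-90, 0, 0]) cylinder(h = 19, r = 84);
}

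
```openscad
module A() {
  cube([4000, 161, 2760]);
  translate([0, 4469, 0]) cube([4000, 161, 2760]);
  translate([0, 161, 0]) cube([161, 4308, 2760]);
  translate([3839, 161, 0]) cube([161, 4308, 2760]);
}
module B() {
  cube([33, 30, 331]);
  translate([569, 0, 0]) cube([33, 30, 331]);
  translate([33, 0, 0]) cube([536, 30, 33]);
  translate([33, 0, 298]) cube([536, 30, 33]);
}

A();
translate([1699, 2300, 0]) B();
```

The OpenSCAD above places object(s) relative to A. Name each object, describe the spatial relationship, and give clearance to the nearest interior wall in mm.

A is a house frame. B is a picture frame. The picture frame sits inside the house frame, centred. The clearance to the nearest interior wall is 1538 mm.

Clearances: x = 1538, y = 2139; minimum 1538 mm.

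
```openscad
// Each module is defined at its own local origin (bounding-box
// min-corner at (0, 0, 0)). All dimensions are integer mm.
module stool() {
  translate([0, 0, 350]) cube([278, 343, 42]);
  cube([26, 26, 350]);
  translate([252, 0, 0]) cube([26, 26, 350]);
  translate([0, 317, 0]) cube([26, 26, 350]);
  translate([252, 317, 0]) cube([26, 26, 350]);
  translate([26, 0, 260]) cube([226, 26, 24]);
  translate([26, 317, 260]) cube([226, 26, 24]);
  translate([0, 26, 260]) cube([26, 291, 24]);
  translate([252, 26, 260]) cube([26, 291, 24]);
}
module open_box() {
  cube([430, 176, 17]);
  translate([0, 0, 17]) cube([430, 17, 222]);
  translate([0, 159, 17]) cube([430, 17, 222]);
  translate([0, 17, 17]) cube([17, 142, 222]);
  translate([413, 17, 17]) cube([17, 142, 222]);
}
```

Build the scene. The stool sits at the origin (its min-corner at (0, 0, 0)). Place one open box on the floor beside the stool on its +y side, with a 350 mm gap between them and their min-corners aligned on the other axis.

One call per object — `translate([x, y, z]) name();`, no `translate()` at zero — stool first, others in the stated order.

stool();
translate([0, 693, 0]) open_box();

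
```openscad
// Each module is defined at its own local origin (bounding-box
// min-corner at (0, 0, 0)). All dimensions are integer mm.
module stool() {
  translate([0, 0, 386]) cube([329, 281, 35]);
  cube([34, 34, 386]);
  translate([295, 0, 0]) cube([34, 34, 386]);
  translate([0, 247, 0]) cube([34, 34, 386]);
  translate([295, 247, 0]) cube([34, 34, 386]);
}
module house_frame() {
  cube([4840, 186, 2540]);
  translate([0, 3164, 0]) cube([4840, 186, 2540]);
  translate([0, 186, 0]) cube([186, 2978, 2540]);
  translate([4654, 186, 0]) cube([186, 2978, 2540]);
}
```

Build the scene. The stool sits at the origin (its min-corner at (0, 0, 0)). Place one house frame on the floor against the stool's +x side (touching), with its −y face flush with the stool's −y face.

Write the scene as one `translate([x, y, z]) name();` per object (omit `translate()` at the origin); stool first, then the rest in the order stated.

stool();
translate([329, 0, 0]) house_frame();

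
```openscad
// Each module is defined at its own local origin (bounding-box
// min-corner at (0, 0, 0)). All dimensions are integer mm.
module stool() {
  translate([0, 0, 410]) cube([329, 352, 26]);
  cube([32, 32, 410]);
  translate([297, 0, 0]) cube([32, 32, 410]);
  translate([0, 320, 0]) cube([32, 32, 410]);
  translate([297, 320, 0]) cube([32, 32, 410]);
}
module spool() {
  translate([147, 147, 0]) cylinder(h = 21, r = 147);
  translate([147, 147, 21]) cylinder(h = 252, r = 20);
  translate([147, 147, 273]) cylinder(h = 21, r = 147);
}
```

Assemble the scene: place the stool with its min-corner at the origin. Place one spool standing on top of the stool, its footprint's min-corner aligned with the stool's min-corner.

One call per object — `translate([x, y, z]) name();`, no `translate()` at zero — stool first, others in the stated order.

stool();
translate([0, 0, 436]) spool();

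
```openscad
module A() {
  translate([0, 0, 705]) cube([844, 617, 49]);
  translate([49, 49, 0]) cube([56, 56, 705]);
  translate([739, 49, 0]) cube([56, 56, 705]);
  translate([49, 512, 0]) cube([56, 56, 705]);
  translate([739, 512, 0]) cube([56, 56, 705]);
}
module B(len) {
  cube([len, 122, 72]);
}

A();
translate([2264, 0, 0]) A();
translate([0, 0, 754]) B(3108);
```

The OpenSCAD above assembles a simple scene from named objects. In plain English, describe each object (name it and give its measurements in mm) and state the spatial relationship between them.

A is a table: top 844 mm (x) × 617 mm (y), 49 mm thick, upper face at z = 754 mm, on four 56×56 mm square legs, each inset 49 mm from the nearest pair of top edges, running from z = 0 to the bottom of the top.

B is a rectangular beam 3108 mm long (x), 122 mm deep (y), 72 mm thick (z).

The beam spans the tops of two tables placed 1420 mm apart, resting at z = 754 mm.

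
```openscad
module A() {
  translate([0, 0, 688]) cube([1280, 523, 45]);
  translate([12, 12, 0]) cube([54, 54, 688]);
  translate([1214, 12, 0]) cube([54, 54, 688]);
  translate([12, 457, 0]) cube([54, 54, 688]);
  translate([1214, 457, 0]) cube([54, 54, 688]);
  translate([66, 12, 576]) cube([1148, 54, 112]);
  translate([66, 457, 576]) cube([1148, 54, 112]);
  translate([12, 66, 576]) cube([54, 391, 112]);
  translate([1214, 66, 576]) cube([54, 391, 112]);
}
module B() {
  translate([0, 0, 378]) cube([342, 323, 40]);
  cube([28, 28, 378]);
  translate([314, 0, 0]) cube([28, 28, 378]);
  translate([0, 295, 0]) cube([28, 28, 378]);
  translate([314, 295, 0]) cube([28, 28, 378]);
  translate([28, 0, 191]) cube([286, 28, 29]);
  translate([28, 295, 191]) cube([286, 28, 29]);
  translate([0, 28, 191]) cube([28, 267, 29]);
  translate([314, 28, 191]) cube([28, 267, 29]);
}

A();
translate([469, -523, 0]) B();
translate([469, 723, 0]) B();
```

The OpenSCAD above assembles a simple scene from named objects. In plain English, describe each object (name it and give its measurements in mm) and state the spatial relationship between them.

A is a table with a 1280×523 mm rectangular top, 45 mm thick, top surface at z = 733 mm, supported by four 54×54 mm square legs, each inset 12 mm from the nearest pair of top edges, running from the floor. Four apron rails, 54 mm thick and 112 mm tall, run between adjacent legs with their top edges flush with the underside of the top and their outer faces flush with the legs' outer faces.

B is a simple wooden stool: a rectangular seat 342 mm (x) by 323 mm (y), 40 mm thick, top face at z = 418 mm, on four square legs, each 28×28 mm in cross-section. The legs rest on z = 0, each flush with a corner of the seat. Four stretchers, 28 mm wide and 29 mm tall, connect adjacent legs with their undersides at z = 191 mm, each running between the inner faces of the legs it joins and aligned with the legs' outer faces on the other axis.

Two stools sit around the table at the −y, +y sides.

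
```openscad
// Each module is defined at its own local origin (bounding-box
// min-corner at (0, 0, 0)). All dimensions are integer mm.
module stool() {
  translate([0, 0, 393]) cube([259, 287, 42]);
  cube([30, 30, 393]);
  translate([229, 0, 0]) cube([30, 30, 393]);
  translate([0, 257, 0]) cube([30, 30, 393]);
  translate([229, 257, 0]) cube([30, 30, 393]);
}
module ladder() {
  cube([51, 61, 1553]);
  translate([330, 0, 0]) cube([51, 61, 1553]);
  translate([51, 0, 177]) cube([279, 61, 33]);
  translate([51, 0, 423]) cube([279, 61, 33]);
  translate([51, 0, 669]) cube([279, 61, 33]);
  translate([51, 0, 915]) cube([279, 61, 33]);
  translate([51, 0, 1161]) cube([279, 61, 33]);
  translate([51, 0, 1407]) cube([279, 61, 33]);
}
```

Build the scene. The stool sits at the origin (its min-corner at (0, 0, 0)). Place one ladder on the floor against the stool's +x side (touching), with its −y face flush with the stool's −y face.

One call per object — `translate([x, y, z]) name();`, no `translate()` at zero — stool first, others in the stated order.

stool();
translate([259, 0, 0]) ladder();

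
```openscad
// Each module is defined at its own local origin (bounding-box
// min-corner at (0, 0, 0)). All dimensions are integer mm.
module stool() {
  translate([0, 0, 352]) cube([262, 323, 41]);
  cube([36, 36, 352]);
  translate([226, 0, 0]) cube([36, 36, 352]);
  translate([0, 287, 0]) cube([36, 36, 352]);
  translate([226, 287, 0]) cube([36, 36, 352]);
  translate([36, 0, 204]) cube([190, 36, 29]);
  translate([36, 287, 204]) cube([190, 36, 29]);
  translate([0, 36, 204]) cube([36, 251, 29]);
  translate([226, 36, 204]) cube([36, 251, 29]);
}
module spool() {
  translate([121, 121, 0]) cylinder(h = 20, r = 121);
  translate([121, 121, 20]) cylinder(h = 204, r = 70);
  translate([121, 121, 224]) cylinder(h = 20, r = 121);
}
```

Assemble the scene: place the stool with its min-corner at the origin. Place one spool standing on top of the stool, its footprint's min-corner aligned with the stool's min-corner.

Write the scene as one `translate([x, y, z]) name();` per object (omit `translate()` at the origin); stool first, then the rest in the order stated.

stool();
translate([0, 0, 393]) spool();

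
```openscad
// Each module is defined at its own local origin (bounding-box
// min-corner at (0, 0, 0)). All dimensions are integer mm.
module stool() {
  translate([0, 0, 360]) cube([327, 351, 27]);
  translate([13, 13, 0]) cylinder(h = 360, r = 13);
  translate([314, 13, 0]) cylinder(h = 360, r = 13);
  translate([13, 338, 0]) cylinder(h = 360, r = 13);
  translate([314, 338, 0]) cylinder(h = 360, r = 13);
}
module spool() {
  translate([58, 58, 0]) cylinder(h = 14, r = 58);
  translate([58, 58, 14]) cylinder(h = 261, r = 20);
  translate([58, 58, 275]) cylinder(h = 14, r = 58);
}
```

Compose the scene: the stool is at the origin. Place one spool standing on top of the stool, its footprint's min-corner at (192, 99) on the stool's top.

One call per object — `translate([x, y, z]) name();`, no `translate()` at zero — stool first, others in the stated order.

stool();
translate([192, 99, 387]) spool();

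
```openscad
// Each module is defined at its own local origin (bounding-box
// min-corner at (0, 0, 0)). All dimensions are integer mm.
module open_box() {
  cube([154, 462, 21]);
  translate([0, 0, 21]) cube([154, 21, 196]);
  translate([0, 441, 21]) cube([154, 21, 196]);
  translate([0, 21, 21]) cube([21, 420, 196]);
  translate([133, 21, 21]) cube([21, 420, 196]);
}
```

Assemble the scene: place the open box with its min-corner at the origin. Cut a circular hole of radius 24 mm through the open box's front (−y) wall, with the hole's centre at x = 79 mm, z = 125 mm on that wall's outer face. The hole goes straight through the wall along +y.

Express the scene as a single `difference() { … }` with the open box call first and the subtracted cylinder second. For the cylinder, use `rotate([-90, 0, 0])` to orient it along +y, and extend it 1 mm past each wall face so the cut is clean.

difference() {
  open_box();
  translate([79, -1, 125]) rotate([-90, 0, 0]) cylinder(h = 23, r = 24);
}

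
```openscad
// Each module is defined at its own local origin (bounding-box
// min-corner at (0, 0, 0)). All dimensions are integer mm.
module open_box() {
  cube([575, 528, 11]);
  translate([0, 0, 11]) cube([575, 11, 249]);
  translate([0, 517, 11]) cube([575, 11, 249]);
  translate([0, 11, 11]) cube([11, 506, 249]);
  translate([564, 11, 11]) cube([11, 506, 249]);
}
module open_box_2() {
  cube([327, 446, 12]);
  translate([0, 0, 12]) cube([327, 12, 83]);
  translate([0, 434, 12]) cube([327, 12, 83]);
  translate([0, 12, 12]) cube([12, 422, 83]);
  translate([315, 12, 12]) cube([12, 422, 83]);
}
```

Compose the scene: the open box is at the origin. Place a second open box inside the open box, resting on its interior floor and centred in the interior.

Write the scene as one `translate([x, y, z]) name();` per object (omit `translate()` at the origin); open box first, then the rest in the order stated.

open_box();
translate([124, 41, 11]) open_box_2();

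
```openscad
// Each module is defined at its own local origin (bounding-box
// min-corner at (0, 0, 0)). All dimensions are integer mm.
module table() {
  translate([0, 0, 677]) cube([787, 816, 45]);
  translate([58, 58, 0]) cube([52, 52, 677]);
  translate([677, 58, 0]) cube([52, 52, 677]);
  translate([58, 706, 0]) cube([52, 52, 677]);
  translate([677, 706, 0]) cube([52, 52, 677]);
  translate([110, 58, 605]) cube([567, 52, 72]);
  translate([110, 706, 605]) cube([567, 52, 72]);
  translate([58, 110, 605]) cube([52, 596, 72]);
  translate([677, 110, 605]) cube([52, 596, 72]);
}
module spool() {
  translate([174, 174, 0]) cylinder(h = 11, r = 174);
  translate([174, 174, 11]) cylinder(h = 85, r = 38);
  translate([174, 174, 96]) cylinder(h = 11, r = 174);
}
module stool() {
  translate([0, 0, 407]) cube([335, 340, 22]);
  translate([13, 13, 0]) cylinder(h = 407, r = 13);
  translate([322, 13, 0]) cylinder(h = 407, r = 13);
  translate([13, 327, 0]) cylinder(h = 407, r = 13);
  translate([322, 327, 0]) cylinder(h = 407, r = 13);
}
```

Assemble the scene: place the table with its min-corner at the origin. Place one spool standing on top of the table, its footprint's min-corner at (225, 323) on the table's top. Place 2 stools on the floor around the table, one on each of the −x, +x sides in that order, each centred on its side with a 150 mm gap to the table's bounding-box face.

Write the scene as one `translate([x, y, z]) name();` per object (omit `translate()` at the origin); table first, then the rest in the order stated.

table();
translate([225, 323, 722]) spool();
translate([-485, 238, 0]) stool();
translate([937, 238, 0]) stool();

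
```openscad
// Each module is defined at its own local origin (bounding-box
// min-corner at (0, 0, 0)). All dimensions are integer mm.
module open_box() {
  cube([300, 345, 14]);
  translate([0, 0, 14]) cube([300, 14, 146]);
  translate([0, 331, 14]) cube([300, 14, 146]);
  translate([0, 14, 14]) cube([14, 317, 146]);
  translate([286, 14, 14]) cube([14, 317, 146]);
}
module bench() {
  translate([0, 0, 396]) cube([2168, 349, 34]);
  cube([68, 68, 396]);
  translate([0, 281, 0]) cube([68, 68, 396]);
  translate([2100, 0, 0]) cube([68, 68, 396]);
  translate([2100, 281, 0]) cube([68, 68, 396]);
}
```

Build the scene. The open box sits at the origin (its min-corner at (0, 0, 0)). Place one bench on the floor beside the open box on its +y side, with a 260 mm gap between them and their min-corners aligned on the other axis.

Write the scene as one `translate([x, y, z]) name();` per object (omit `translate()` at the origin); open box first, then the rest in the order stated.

open_box();
translate([0, 605, 0]) bench();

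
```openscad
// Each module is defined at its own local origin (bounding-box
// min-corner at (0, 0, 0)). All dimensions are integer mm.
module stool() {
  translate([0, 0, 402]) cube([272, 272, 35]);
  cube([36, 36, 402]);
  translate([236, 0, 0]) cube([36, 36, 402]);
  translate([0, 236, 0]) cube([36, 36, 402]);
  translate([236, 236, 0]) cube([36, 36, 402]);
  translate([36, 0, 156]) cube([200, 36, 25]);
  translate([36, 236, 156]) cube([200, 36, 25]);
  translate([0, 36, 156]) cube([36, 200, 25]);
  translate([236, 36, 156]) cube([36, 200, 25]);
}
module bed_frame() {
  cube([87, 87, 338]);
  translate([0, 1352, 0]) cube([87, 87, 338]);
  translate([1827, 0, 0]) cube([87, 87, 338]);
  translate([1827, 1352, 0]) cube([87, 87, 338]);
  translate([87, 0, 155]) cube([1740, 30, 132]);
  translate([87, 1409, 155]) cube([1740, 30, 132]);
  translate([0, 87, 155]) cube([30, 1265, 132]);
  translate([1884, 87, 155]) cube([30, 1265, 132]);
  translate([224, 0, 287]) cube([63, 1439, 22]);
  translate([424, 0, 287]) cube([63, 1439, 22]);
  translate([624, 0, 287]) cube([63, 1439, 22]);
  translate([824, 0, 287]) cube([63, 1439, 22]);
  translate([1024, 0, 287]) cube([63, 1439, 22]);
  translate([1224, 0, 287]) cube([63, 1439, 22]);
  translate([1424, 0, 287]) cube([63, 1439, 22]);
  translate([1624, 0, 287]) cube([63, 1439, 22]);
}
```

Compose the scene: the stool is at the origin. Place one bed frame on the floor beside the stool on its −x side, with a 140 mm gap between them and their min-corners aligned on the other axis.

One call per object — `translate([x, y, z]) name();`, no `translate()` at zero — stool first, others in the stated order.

stool();
translate([-2054, 0, 0]) bed_frame();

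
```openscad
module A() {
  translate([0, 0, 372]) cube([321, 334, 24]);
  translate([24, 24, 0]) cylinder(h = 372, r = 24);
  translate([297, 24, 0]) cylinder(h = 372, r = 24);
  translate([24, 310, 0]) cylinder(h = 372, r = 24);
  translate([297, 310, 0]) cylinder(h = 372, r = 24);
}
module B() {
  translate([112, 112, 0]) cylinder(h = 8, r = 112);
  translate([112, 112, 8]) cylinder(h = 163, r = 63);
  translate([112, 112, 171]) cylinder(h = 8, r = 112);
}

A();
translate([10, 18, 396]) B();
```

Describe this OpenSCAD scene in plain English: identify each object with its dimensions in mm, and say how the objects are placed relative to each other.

A is a four-legged stool. The seat is 321×334 mm, 24 mm thick, top at z = 396 mm. It stands on four round legs, each 48 mm in diameter, from z = 0 to the seat underside, each leg's axis is inset half a diameter from the nearest pair of seat edges (so the leg's bounding box is flush with the corner).

B is a spool: two coaxial disc flanges of radius 112 mm and thickness 8 mm, joined by a core cylinder of radius 63 mm and height 163 mm. The lower flange rests on z = 0 and the three cylinders share a vertical axis.

The spool is on top of the stool.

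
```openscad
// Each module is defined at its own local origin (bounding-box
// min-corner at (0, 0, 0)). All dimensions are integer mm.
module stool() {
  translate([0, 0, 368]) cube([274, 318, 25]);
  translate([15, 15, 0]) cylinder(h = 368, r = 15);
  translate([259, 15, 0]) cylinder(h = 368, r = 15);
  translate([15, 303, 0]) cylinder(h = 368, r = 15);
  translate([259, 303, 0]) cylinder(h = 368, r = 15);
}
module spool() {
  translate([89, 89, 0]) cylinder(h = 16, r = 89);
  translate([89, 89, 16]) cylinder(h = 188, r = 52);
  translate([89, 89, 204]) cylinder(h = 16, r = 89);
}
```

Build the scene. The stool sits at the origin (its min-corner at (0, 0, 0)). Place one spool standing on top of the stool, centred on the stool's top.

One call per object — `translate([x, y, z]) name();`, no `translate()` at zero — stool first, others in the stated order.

stool();
translate([48, 70, 393]) spool();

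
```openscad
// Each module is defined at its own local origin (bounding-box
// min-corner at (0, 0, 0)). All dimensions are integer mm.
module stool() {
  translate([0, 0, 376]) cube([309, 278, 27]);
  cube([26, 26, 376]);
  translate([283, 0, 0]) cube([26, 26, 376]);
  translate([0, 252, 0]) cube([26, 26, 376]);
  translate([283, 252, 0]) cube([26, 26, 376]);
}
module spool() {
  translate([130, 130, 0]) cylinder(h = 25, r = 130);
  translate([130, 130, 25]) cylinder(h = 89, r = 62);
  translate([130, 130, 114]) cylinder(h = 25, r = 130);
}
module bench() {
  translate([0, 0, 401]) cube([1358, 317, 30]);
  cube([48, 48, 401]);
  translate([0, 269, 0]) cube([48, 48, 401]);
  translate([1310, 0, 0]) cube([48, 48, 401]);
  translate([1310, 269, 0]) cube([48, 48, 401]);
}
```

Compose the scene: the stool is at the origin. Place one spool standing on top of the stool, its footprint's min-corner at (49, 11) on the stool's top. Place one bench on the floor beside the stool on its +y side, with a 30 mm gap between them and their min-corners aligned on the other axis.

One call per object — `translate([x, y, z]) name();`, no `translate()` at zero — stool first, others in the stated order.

stool();
translate([49, 11, 403]) spool();
translate([0, 308, 0]) bench();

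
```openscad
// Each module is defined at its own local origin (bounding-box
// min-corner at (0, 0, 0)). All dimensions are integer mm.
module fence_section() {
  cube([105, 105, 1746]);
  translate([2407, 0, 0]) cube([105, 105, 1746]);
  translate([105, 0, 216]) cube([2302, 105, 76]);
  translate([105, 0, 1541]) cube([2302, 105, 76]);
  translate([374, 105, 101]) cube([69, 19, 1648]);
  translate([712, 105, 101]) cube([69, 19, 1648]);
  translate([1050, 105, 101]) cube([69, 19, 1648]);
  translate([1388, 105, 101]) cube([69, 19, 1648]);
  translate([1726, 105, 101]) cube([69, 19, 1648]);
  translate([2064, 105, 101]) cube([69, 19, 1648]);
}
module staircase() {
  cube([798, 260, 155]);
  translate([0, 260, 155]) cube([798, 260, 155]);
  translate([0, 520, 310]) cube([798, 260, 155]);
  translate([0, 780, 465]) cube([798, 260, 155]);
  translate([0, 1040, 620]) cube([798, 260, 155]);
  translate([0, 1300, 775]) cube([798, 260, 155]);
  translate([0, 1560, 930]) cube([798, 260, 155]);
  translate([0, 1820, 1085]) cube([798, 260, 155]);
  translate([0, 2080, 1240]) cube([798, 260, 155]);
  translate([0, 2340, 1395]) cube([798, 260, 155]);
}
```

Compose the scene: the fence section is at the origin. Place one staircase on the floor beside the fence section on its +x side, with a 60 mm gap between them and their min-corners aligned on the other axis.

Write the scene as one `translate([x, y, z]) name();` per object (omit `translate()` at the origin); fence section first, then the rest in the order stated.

fence_section();
translate([2572, 0, 0]) staircase();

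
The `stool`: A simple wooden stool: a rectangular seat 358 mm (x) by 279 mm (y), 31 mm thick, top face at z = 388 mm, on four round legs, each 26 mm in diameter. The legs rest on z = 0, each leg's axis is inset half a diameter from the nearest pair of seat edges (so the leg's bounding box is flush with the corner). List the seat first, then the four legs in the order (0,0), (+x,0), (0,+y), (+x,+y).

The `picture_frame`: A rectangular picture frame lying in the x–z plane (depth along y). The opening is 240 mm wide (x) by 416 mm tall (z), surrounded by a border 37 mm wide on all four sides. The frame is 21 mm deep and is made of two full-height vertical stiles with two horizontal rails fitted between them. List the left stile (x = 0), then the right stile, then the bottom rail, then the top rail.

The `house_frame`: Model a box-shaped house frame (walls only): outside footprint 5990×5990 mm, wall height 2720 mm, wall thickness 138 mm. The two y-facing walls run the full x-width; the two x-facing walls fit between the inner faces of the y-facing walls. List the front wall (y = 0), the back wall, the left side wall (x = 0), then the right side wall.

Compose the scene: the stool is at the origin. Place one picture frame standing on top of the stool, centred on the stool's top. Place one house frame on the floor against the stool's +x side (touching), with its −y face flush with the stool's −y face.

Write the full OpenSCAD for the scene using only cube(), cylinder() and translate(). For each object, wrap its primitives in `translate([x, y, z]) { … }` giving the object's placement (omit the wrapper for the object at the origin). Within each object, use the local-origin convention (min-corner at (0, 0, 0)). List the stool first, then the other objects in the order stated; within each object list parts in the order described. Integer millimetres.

translate([0, 0, 357]) cube([358, 279, 31]);
translate([13, 13, 0]) cylinder(h = 357, r = 13);
translate([345, 13, 0]) cylinder(h = 357, r = 13);
translate([13, 266, 0]) cylinder(h = 357, r = 13);
translate([345, 266, 0]) cylinder(h = 357, r = 13);
translate([22, 129, 388]) {
  cube([37, 21, 490]);
  translate([277, 0, 0]) cube([37, 21, 490]);
  translate([37, 0, 0]) cube([240, 21, 37]);
  translate([37, 0, 453]) cube([240, 21, 37]);
}
translate([358, 0, 0]) {
  cube([5990, 138, 2720]);
  translate([0, 5852, 0]) cube([5990, 138, 2720]);
  translate([0, 138, 0]) cube([138, 5714, 2720]);
  translate([5852, 138, 0]) cube([138, 5714, 2720]);
}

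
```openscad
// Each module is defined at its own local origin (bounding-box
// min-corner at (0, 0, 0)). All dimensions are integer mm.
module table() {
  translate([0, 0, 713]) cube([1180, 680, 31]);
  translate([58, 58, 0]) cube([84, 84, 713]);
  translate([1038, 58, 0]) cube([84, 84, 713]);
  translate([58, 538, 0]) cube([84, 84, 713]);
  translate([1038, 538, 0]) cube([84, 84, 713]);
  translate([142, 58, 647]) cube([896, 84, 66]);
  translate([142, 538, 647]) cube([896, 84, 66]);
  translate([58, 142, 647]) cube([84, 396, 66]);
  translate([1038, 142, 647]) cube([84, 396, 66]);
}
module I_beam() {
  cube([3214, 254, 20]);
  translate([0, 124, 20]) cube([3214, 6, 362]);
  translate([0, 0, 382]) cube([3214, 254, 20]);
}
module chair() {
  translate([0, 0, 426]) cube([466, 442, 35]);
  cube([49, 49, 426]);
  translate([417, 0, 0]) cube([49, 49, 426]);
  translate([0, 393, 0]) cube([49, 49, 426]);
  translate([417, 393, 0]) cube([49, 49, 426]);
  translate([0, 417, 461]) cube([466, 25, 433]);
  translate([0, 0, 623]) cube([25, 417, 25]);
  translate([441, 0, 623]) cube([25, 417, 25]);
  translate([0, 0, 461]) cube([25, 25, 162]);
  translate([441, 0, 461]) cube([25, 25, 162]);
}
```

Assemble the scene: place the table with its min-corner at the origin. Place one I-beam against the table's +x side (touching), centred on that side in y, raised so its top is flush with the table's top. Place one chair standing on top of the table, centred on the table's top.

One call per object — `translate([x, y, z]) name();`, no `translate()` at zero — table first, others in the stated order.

table();
translate([1180, 213, 342]) I_beam();
translate([357, 119, 744]) chair();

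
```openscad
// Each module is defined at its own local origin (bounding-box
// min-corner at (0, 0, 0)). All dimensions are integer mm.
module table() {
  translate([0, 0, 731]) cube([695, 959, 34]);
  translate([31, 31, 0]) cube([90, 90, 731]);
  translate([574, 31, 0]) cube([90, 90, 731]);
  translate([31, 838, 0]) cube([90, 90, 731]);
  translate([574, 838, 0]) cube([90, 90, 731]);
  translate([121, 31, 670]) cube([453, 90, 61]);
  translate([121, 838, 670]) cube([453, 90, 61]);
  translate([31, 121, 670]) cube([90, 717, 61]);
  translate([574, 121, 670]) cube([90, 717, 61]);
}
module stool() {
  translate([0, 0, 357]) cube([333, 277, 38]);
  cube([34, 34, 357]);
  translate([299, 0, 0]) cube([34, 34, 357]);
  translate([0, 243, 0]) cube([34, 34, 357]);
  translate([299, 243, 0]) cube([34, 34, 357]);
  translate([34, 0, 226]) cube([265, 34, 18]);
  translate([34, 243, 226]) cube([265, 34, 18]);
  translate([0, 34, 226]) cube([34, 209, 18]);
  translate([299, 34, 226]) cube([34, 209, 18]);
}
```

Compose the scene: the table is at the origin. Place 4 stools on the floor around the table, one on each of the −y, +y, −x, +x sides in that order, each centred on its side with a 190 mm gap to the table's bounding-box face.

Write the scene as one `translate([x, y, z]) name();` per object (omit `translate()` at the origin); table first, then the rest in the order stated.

table();
translate([181, -467, 0]) stool();
translate([181, 1149, 0]) stool();
translate([-523, 341, 0]) stool();
translate([885, 341, 0]) stool();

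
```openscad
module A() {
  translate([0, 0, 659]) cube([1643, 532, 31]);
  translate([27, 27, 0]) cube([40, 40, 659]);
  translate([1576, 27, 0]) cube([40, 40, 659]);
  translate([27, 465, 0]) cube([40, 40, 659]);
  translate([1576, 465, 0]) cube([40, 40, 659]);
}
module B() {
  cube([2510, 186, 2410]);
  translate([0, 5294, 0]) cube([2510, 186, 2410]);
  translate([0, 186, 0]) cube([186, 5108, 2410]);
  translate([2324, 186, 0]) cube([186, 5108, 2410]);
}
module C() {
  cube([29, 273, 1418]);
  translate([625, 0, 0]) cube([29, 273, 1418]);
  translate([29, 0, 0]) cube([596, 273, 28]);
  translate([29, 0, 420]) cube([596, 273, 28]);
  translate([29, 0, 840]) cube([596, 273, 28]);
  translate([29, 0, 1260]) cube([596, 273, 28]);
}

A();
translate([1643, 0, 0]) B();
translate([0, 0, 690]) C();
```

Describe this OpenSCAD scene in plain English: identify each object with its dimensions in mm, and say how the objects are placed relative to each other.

A is a table: top 1643 mm (x) × 532 mm (y), 31 mm thick, upper face at z = 690 mm, on four 40×40 mm square legs, each inset 27 mm from the nearest pair of top edges, running from z = 0 to the bottom of the top.

B is a box-shaped house frame (walls only): outside footprint 2510×5480 mm, wall height 2410 mm, wall thickness 186 mm. The two y-facing walls run the full x-width; the two x-facing walls fit between the inner faces of the y-facing walls.

C is an open bookshelf. Two side panels, each 29 mm thick, 273 mm deep and 1418 mm tall, stand 654 mm apart (outside-to-outside). Between them sit 4 shelves, each 28 mm thick and 273 mm deep, spanning the full gap between the sides. The bottom shelf rests on the floor (its underside at z = 0) and the clear gap between one shelf's top and the next shelf's underside is 392 mm.

The house frame is against the table's +x side, with their −y faces flush. The bookshelf is on top of the table.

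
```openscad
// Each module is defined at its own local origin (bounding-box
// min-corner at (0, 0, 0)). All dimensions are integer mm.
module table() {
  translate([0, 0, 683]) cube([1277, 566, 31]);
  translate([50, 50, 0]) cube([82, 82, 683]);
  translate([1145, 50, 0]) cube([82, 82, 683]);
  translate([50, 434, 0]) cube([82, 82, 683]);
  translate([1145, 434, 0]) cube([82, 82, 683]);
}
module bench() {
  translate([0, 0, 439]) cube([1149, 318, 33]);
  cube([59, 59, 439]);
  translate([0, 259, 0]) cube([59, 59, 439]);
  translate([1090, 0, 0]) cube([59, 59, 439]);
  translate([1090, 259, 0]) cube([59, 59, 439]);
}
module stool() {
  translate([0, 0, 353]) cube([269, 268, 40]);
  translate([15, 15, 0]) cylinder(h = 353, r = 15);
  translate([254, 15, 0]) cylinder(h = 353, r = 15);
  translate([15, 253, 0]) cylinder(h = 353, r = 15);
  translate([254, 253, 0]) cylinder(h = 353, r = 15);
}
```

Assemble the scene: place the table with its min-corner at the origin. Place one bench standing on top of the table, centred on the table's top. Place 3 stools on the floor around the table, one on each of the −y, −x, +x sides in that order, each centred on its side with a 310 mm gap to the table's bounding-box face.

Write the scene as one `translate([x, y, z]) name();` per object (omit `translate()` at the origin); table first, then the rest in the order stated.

table();
translate([64, 124, 714]) bench();
translate([504, -578, 0]) stool();
translate([-579, 149, 0]) stool();
translate([1587, 149, 0]) stool();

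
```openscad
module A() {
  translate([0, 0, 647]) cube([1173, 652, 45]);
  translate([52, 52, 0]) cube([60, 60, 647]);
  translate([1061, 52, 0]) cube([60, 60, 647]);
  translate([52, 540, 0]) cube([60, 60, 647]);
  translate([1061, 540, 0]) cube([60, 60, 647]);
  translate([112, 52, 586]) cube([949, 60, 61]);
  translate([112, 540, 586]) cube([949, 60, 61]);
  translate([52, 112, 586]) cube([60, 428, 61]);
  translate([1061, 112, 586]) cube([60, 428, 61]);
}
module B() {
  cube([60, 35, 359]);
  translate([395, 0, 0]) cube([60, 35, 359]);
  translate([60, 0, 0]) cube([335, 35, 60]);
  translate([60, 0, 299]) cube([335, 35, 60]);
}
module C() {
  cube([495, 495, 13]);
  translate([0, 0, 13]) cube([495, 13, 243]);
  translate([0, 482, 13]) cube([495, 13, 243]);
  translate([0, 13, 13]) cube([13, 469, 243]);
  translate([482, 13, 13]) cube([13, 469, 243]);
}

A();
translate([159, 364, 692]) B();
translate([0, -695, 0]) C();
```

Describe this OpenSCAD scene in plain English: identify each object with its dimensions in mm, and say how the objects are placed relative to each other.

A is a table: top 1173 mm (x) × 652 mm (y), 45 mm thick, upper face at z = 692 mm, on four 60×60 mm square legs, each inset 52 mm from the nearest pair of top edges, running from z = 0 to the bottom of the top. Four apron rails, 60 mm thick and 61 mm tall, run between adjacent legs with their top edges flush with the underside of the top and their outer faces flush with the legs' outer faces.

B is a rectangular picture frame lying in the x–z plane (depth along y). The opening is 335 mm wide (x) by 239 mm tall (z), surrounded by a border 60 mm wide on all four sides. The frame is 35 mm deep and is made of two full-height vertical stiles with two horizontal rails fitted between them.

C is an open storage box with external size 495×495×256 mm and wall thickness 13 mm (the base is also 13 mm thick). The base covers the whole footprint; the four walls stand on the base, with the y-facing walls full-width and the x-facing walls fitting between their inner faces.

The picture frame is on top of the table. The open box is on the floor beside the table on its −y side.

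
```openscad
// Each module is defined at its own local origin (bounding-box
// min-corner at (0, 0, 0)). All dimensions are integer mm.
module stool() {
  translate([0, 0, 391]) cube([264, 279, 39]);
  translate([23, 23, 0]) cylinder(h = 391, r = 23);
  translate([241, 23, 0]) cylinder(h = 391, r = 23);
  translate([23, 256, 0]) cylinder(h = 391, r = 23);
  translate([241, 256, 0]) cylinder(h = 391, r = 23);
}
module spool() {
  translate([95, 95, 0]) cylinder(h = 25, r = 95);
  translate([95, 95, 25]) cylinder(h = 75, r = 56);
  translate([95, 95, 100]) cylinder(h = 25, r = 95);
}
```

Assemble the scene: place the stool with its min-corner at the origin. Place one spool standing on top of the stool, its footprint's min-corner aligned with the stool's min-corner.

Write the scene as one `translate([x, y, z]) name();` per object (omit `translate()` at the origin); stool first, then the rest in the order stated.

stool();
translate([0, 0, 430]) spool();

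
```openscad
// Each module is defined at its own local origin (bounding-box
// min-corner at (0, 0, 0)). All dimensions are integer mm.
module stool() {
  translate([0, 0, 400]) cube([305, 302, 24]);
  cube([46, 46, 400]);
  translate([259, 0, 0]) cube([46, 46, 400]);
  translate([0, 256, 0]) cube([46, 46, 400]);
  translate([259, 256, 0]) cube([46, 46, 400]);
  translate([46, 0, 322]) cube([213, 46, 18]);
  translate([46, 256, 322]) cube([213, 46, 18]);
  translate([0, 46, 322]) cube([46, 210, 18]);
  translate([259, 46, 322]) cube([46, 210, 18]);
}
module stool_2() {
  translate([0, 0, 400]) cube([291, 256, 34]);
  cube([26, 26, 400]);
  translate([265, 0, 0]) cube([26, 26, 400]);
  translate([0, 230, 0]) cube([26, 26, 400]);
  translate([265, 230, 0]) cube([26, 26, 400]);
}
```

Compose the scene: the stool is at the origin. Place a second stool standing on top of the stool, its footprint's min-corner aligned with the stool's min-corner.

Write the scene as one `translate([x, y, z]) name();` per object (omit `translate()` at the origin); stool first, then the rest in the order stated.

stool();
translate([0, 0, 424]) stool_2();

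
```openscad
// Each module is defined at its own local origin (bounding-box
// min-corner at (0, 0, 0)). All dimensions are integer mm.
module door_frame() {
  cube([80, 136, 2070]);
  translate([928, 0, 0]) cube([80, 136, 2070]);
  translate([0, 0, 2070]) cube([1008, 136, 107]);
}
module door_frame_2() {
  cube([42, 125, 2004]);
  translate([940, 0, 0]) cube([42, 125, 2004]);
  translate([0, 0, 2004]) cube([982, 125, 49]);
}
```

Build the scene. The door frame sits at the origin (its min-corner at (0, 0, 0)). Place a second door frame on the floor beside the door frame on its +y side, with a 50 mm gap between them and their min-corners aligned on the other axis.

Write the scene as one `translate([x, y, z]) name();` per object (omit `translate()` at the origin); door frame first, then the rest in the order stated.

door_frame();
translate([0, 186, 0]) door_frame_2();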